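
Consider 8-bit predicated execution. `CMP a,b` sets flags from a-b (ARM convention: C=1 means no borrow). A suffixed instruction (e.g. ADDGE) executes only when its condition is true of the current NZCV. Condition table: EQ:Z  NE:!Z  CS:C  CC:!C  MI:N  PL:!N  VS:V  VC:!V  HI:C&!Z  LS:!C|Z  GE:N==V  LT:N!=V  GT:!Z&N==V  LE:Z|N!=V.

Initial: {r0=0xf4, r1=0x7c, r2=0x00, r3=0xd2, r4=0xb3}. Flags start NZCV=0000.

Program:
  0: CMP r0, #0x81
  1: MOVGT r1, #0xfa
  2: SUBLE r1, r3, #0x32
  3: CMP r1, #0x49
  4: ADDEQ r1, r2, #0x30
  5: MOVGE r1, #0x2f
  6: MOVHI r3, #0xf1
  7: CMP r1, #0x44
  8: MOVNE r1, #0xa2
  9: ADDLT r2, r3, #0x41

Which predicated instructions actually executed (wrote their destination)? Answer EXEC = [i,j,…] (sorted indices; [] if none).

0: ✓ CMP  NZCV=0010
1: ✓ MOVGT  r1←0xfa
2: · SUBLE
3: ✓ CMP  NZCV=1010
4: · ADDEQ
5: · MOVGE
6: ✓ MOVHI  r3←0xf1
7: ✓ CMP  NZCV=1010
8: ✓ MOVNE  r1←0xa2
9: ✓ ADDLT  r2←0x32

EXEC = [1,6,8,9]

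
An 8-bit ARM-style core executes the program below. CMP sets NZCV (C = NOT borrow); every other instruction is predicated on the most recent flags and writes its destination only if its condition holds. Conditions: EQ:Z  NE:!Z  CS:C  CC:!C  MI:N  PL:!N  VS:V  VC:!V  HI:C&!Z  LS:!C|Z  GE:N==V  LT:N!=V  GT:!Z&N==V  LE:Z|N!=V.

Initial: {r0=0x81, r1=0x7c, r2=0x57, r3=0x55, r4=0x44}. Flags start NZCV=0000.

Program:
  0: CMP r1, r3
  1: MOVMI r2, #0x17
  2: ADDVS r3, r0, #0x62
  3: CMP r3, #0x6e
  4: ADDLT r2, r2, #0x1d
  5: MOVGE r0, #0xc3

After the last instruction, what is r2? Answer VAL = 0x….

VAL = 0x74

[0] flags=0010 → (cmp)
[1] flags=0010 MI?F → skip
[2] flags=0010 VS?F → skip
[3] flags=1000 → (cmp)
[4] flags=1000 LT?T → r2=0x74
[5] flags=1000 GE?F → skip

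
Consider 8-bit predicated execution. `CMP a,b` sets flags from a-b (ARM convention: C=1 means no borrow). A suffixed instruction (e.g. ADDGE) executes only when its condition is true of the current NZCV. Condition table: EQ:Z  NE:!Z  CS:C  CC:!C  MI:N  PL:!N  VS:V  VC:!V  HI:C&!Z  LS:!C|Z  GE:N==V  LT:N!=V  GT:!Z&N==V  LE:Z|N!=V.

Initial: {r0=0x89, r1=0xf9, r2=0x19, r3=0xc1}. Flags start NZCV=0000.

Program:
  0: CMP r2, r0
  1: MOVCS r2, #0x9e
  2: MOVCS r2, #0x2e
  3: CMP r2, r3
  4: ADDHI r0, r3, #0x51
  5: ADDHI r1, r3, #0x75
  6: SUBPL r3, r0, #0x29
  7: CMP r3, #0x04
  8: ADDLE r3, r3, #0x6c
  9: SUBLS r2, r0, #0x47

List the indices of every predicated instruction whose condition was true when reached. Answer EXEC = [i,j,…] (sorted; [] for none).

0: ✓ CMP  NZCV=1001
1: · MOVCS
2: · MOVCS
3: ✓ CMP  NZCV=0000
4: · ADDHI
5: · ADDHI
6: ✓ SUBPL  r3←0x60
7: ✓ CMP  NZCV=0010
8: · ADDLE
9: · SUBLS

EXEC = [6]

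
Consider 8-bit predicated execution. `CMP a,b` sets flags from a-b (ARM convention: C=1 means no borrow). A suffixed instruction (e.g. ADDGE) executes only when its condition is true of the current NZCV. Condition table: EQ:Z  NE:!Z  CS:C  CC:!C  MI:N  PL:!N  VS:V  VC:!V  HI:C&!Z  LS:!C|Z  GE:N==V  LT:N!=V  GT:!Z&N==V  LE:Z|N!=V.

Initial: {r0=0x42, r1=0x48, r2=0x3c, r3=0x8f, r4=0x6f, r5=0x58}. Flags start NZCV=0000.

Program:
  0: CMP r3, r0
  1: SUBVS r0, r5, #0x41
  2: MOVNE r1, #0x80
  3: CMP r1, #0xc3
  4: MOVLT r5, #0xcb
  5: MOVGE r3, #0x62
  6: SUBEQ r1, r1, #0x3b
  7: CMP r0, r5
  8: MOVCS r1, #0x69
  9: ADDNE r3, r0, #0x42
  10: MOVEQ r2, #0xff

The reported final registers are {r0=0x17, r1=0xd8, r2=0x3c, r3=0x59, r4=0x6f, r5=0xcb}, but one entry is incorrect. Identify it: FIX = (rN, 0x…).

FIX = (r1, 0x80)

0: ✓ CMP  NZCV=0011
1: ✓ SUBVS  r0←0x17
2: ✓ MOVNE  r1←0x80
3: ✓ CMP  NZCV=1000
4: ✓ MOVLT  r5←0xcb
5: · MOVGE
6: · SUBEQ
7: ✓ CMP  NZCV=0000
8: · MOVCS
9: ✓ ADDNE  r3←0x59
10: · MOVEQ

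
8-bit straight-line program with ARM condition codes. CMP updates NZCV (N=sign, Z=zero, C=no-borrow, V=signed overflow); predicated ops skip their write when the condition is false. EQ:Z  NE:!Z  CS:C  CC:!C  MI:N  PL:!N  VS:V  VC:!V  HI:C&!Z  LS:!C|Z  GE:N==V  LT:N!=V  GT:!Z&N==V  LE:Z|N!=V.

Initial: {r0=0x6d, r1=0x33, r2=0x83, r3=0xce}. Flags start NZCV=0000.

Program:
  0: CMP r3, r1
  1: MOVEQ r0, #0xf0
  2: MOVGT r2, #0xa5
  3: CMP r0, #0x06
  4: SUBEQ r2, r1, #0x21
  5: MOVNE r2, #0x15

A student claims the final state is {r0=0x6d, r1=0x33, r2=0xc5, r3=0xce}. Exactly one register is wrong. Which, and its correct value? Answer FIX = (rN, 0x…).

FIX = (r2, 0x15)

0: ✓ CMP  NZCV=1010
1: · MOVEQ
2: · MOVGT
3: ✓ CMP  NZCV=0010
4: · SUBEQ
5: ✓ MOVNE  r2←0x15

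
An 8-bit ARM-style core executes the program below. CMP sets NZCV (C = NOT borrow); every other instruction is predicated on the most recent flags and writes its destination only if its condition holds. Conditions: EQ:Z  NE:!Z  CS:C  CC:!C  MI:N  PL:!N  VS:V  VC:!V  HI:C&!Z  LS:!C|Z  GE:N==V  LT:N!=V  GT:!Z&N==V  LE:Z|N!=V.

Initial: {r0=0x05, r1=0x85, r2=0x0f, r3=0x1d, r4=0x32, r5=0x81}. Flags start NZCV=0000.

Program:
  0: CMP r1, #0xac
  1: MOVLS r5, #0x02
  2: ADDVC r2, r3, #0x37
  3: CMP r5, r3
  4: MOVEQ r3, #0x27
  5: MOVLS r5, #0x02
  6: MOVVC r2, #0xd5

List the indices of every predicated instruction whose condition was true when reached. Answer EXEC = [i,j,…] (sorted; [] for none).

EXEC = [1,2,5,6]

0: ✓ CMP  NZCV=1000
1: ✓ MOVLS  r5←0x02
2: ✓ ADDVC  r2←0x54
3: ✓ CMP  NZCV=1000
4: · MOVEQ
5: ✓ MOVLS  r5←0x02
6: ✓ MOVVC  r2←0xd5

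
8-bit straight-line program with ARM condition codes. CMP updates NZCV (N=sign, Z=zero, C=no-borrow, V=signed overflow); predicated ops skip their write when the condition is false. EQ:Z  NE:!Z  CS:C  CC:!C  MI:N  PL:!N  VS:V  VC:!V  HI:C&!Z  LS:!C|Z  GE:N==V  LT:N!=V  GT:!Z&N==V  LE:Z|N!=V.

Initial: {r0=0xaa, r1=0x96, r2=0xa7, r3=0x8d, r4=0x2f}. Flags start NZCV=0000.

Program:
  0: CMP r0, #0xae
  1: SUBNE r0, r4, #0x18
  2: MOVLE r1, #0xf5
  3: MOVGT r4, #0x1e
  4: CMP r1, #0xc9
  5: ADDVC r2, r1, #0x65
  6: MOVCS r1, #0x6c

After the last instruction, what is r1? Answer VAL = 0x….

0: ✓ CMP  NZCV=1000
1: ✓ SUBNE  r0←0x17
2: ✓ MOVLE  r1←0xf5
3: · MOVGT
4: ✓ CMP  NZCV=0010
5: ✓ ADDVC  r2←0x5a
6: ✓ MOVCS  r1←0x6c

VAL = 0x6c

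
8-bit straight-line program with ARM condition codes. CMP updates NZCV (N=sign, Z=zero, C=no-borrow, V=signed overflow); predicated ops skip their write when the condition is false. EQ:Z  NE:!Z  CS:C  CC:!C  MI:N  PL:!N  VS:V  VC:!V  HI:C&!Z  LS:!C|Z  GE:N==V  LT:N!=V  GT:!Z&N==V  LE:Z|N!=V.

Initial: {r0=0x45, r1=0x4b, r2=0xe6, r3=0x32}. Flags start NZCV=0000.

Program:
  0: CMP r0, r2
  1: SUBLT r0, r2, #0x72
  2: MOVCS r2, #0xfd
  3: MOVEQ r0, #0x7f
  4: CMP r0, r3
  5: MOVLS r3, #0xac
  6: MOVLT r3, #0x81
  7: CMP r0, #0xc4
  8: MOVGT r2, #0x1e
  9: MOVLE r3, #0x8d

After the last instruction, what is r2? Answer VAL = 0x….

VAL = 0x1e

[0] flags=0000 → (cmp)
[1] flags=0000 LT?F → skip
[2] flags=0000 CS?F → skip
[3] flags=0000 EQ?F → skip
[4] flags=0010 → (cmp)
[5] flags=0010 LS?F → skip
[6] flags=0010 LT?F → skip
[7] flags=1001 → (cmp)
[8] flags=1001 GT?T → r2=0x1e
[9] flags=1001 LE?F → skip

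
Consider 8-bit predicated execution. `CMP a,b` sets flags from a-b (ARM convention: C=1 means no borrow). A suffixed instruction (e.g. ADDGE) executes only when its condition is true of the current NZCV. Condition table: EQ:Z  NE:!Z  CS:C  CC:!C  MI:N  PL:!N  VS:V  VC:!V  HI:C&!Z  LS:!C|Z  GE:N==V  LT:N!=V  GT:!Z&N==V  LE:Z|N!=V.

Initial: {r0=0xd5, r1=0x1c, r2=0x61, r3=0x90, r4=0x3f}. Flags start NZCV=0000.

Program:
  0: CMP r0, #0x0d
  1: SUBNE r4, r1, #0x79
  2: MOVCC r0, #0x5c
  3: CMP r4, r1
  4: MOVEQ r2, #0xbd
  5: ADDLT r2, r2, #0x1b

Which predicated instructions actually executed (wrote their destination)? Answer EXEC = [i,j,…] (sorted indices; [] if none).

EXEC = [1,5]

[0] flags=1010 → (cmp)
[1] flags=1010 NE?T → r4=0xa3
[2] flags=1010 CC?F → skip
[3] flags=1010 → (cmp)
[4] flags=1010 EQ?F → skip
[5] flags=1010 LT?T → r2=0x7c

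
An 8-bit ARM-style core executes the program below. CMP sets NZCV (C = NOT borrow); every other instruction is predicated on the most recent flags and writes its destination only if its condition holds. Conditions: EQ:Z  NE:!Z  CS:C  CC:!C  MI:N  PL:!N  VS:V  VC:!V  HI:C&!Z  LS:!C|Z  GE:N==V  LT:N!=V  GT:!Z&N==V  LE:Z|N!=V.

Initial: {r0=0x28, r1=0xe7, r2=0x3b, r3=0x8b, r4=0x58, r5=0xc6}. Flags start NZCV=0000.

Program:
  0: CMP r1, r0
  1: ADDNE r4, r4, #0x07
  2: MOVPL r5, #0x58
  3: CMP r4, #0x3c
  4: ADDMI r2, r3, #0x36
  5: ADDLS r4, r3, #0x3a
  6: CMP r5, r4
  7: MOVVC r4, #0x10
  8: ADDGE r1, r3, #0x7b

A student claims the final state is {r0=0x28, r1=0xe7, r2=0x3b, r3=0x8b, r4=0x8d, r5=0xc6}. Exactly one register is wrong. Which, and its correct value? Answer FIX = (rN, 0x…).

0: ✓ CMP  NZCV=1010
1: ✓ ADDNE  r4←0x5f
2: · MOVPL
3: ✓ CMP  NZCV=0010
4: · ADDMI
5: · ADDLS
6: ✓ CMP  NZCV=0011
7: · MOVVC
8: · ADDGE

FIX = (r4, 0x5f)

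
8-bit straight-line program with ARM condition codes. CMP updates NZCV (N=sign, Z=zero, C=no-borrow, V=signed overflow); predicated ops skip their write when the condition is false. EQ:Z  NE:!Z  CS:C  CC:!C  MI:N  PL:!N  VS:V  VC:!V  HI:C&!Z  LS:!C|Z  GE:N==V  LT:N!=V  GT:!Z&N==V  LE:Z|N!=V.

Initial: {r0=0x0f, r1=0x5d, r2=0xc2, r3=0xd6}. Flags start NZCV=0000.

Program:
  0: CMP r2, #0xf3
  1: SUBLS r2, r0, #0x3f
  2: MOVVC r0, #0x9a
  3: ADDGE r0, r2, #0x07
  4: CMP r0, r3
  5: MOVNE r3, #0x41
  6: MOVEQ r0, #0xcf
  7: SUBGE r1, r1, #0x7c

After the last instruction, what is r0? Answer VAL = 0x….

0: ✓ CMP  NZCV=1000
1: ✓ SUBLS  r2←0xd0
2: ✓ MOVVC  r0←0x9a
3: · ADDGE
4: ✓ CMP  NZCV=1000
5: ✓ MOVNE  r3←0x41
6: · MOVEQ
7: · SUBGE

VAL = 0x9a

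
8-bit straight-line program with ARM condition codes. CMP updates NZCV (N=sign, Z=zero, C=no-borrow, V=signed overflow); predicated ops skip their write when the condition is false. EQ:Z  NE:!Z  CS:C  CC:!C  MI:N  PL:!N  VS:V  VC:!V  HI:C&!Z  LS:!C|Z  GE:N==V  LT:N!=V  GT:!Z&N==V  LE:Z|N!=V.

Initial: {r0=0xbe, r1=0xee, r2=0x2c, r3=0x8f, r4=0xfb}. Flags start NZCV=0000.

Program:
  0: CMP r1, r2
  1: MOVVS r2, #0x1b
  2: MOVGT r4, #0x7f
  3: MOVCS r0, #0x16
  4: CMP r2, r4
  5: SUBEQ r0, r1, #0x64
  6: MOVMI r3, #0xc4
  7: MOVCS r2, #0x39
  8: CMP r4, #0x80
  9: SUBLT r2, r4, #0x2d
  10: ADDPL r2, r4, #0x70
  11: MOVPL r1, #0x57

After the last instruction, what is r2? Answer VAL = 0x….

VAL = 0x6b

[0] flags=1010 → (cmp)
[1] flags=1010 VS?F → skip
[2] flags=1010 GT?F → skip
[3] flags=1010 CS?T → r0=0x16
[4] flags=0000 → (cmp)
[5] flags=0000 EQ?F → skip
[6] flags=0000 MI?F → skip
[7] flags=0000 CS?F → skip
[8] flags=0010 → (cmp)
[9] flags=0010 LT?F → skip
[10] flags=0010 PL?T → r2=0x6b
[11] flags=0010 PL?T → r1=0x57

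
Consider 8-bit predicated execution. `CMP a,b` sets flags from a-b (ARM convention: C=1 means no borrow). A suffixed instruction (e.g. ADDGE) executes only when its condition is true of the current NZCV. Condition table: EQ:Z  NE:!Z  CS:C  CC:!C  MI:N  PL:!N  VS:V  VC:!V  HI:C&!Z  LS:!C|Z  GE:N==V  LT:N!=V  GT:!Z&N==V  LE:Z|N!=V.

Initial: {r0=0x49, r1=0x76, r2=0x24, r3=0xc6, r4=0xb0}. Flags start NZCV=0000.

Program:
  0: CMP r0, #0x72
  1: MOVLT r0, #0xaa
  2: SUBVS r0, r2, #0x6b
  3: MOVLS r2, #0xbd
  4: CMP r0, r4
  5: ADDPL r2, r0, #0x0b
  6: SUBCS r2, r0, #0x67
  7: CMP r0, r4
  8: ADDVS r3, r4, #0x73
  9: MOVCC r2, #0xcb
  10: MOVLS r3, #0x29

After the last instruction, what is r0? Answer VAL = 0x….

[0] flags=1000 → (cmp)
[1] flags=1000 LT?T → r0=0xaa
[2] flags=1000 VS?F → skip
[3] flags=1000 LS?T → r2=0xbd
[4] flags=1000 → (cmp)
[5] flags=1000 PL?F → skip
[6] flags=1000 CS?F → skip
[7] flags=1000 → (cmp)
[8] flags=1000 VS?F → skip
[9] flags=1000 CC?T → r2=0xcb
[10] flags=1000 LS?T → r3=0x29

VAL = 0xaa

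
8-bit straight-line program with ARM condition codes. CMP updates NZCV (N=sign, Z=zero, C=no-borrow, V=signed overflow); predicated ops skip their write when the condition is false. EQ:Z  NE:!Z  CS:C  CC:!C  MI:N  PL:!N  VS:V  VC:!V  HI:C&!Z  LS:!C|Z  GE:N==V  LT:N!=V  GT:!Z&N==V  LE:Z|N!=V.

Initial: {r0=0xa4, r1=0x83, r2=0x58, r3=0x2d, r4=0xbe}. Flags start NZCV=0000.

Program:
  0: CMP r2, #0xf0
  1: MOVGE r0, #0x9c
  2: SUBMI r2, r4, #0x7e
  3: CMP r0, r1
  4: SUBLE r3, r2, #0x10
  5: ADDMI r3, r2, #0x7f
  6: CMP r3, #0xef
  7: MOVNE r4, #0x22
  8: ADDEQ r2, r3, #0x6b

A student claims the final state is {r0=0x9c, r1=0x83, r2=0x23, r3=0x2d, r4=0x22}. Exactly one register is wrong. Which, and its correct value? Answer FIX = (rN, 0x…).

[0] flags=0000 → (cmp)
[1] flags=0000 GE?T → r0=0x9c
[2] flags=0000 MI?F → skip
[3] flags=0010 → (cmp)
[4] flags=0010 LE?F → skip
[5] flags=0010 MI?F → skip
[6] flags=0000 → (cmp)
[7] flags=0000 NE?T → r4=0x22
[8] flags=0000 EQ?F → skip

FIX = (r2, 0x58)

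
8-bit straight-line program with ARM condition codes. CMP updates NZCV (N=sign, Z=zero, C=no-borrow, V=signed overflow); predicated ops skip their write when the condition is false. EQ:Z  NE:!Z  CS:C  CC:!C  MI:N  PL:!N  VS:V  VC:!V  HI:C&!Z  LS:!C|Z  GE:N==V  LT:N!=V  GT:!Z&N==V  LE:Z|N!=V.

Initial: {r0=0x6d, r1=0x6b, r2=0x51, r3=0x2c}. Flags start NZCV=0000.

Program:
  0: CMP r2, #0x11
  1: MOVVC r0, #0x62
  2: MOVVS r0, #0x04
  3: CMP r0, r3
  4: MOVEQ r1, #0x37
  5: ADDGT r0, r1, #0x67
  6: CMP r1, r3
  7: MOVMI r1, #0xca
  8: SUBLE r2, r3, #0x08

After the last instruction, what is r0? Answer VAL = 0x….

VAL = 0xd2

[0] flags=0010 → (cmp)
[1] flags=0010 VC?T → r0=0x62
[2] flags=0010 VS?F → skip
[3] flags=0010 → (cmp)
[4] flags=0010 EQ?F → skip
[5] flags=0010 GT?T → r0=0xd2
[6] flags=0010 → (cmp)
[7] flags=0010 MI?F → skip
[8] flags=0010 LE?F → skip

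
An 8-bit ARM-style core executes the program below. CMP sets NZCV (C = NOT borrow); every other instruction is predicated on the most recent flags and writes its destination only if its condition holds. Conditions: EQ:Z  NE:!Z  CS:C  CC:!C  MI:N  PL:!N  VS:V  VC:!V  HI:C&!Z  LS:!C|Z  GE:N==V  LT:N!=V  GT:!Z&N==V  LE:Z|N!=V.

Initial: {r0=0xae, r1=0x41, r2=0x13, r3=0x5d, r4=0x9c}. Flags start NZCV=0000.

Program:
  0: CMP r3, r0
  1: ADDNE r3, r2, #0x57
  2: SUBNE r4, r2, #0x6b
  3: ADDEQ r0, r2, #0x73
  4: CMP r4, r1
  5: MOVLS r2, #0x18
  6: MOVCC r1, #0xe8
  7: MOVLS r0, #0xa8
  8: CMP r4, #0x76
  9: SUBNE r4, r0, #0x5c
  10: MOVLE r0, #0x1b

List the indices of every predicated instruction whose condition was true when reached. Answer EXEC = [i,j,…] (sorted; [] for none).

0: ✓ CMP  NZCV=1001
1: ✓ ADDNE  r3←0x6a
2: ✓ SUBNE  r4←0xa8
3: · ADDEQ
4: ✓ CMP  NZCV=0011
5: · MOVLS
6: · MOVCC
7: · MOVLS
8: ✓ CMP  NZCV=0011
9: ✓ SUBNE  r4←0x52
10: ✓ MOVLE  r0←0x1b

EXEC = [1,2,9,10]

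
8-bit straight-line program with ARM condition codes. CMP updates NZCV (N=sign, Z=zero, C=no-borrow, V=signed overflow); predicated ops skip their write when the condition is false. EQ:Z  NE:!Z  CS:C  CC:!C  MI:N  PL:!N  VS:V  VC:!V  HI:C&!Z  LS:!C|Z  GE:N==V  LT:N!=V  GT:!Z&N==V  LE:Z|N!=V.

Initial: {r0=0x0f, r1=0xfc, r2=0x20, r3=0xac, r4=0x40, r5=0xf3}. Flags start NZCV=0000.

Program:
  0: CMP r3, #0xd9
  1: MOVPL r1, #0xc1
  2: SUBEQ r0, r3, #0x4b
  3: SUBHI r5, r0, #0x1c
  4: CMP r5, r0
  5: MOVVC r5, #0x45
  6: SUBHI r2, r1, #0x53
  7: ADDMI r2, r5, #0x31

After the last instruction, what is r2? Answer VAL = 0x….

VAL = 0x76

[0] flags=1000 → (cmp)
[1] flags=1000 PL?F → skip
[2] flags=1000 EQ?F → skip
[3] flags=1000 HI?F → skip
[4] flags=1010 → (cmp)
[5] flags=1010 VC?T → r5=0x45
[6] flags=1010 HI?T → r2=0xa9
[7] flags=1010 MI?T → r2=0x76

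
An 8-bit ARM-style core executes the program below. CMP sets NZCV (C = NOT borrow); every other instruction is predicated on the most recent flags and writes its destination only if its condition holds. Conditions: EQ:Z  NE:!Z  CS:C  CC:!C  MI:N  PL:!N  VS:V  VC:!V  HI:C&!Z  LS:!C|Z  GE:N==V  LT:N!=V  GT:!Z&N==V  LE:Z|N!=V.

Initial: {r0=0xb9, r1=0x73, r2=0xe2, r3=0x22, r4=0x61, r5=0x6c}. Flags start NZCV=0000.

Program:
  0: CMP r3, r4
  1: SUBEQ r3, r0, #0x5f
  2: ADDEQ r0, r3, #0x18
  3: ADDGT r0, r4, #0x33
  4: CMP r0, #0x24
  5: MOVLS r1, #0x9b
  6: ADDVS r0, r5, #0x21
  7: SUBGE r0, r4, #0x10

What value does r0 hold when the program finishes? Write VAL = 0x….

VAL = 0xb9

0: ✓ CMP  NZCV=1000
1: · SUBEQ
2: · ADDEQ
3: · ADDGT
4: ✓ CMP  NZCV=1010
5: · MOVLS
6: · ADDVS
7: · SUBGE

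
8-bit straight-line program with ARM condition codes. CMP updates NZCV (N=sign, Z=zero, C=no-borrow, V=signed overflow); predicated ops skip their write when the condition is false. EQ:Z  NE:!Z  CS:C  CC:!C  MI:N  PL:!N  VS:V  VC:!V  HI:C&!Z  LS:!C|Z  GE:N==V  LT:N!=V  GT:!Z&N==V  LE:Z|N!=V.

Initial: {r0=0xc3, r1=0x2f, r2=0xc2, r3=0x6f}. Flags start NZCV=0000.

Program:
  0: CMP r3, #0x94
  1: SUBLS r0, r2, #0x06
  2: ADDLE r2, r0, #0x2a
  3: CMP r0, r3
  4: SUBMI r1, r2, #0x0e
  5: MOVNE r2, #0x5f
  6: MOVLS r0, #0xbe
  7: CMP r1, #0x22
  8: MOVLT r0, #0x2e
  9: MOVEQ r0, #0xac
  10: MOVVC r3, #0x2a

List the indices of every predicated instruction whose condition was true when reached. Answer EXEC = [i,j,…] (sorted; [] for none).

0: ✓ CMP  NZCV=1001
1: ✓ SUBLS  r0←0xbc
2: · ADDLE
3: ✓ CMP  NZCV=0011
4: · SUBMI
5: ✓ MOVNE  r2←0x5f
6: · MOVLS
7: ✓ CMP  NZCV=0010
8: · MOVLT
9: · MOVEQ
10: ✓ MOVVC  r3←0x2a

EXEC = [1,5,10]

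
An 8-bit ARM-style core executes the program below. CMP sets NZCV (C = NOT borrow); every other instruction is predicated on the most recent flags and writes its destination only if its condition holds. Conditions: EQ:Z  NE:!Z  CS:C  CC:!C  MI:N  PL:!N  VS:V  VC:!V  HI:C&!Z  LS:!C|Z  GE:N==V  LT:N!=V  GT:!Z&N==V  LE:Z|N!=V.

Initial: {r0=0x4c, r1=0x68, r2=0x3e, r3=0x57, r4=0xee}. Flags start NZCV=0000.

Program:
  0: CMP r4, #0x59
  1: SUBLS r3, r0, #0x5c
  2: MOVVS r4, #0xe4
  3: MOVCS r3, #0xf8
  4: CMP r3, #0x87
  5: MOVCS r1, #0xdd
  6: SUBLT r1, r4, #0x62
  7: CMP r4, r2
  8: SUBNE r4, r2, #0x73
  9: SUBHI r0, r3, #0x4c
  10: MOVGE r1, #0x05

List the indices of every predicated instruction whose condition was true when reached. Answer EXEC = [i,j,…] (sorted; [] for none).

0: ✓ CMP  NZCV=1010
1: · SUBLS
2: · MOVVS
3: ✓ MOVCS  r3←0xf8
4: ✓ CMP  NZCV=0010
5: ✓ MOVCS  r1←0xdd
6: · SUBLT
7: ✓ CMP  NZCV=1010
8: ✓ SUBNE  r4←0xcb
9: ✓ SUBHI  r0←0xac
10: · MOVGE

EXEC = [3,5,8,9]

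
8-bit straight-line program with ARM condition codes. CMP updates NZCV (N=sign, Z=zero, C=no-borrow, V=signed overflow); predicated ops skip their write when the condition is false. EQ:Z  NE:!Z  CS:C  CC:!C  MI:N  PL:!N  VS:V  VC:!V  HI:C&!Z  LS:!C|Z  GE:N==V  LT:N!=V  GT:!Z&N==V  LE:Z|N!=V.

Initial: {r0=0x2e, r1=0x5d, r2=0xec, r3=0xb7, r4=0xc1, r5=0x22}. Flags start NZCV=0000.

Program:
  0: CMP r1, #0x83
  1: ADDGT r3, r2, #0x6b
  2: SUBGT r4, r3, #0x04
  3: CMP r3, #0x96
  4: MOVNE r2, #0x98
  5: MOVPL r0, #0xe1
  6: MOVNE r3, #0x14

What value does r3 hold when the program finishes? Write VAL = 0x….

0: ✓ CMP  NZCV=1001
1: ✓ ADDGT  r3←0x57
2: ✓ SUBGT  r4←0x53
3: ✓ CMP  NZCV=1001
4: ✓ MOVNE  r2←0x98
5: · MOVPL
6: ✓ MOVNE  r3←0x14

VAL = 0x14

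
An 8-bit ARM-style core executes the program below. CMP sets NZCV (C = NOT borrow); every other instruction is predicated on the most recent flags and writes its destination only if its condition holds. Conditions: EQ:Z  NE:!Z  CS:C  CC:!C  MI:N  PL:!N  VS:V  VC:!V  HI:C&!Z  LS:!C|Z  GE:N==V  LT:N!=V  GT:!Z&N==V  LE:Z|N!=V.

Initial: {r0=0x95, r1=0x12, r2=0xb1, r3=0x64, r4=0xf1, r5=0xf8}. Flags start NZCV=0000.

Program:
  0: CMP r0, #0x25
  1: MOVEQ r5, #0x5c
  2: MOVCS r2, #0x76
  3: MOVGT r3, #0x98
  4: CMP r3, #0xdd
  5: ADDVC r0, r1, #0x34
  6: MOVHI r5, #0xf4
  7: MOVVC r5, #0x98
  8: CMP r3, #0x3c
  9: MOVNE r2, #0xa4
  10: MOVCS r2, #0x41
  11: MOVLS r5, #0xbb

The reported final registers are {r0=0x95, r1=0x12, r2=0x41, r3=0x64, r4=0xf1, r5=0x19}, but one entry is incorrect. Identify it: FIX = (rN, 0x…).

0: ✓ CMP  NZCV=0011
1: · MOVEQ
2: ✓ MOVCS  r2←0x76
3: · MOVGT
4: ✓ CMP  NZCV=1001
5: · ADDVC
6: · MOVHI
7: · MOVVC
8: ✓ CMP  NZCV=0010
9: ✓ MOVNE  r2←0xa4
10: ✓ MOVCS  r2←0x41
11: · MOVLS

FIX = (r5, 0xf8)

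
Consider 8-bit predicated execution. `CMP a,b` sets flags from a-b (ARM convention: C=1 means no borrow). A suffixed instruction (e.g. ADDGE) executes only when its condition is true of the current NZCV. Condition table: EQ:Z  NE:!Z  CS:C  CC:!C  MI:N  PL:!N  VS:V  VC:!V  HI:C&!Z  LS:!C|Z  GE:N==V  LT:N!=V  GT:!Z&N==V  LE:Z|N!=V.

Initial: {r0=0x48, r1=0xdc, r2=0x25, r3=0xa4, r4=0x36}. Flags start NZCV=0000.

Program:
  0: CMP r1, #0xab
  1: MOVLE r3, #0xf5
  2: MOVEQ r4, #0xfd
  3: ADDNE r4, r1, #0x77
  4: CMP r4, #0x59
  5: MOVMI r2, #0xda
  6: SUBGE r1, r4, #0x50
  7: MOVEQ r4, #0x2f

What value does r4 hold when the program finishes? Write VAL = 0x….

VAL = 0x53

0: ✓ CMP  NZCV=0010
1: · MOVLE
2: · MOVEQ
3: ✓ ADDNE  r4←0x53
4: ✓ CMP  NZCV=1000
5: ✓ MOVMI  r2←0xda
6: · SUBGE
7: · MOVEQ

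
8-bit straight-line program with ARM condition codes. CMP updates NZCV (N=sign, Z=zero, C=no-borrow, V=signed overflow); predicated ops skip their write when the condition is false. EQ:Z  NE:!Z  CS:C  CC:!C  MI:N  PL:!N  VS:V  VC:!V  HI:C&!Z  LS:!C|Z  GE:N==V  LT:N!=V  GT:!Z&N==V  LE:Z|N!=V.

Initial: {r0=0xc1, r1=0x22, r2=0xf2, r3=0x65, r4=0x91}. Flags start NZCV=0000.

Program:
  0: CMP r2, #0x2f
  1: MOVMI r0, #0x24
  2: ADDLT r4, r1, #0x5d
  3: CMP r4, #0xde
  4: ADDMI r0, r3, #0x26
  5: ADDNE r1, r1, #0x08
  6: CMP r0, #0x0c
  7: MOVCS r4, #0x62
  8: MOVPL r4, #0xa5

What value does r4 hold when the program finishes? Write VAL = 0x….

VAL = 0xa5

[0] flags=1010 → (cmp)
[1] flags=1010 MI?T → r0=0x24
[2] flags=1010 LT?T → r4=0x7f
[3] flags=1001 → (cmp)
[4] flags=1001 MI?T → r0=0x8b
[5] flags=1001 NE?T → r1=0x2a
[6] flags=0011 → (cmp)
[7] flags=0011 CS?T → r4=0x62
[8] flags=0011 PL?T → r4=0xa5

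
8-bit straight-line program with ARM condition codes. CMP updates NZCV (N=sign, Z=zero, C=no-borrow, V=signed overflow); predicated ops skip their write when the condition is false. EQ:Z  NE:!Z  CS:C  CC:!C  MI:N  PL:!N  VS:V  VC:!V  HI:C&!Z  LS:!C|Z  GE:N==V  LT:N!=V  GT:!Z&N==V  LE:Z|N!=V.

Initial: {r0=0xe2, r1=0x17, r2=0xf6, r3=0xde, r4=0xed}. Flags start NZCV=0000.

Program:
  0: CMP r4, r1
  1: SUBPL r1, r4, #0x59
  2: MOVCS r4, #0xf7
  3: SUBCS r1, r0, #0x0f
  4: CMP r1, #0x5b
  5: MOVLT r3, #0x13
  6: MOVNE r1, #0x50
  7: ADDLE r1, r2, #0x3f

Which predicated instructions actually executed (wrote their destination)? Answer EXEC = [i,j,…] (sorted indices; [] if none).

EXEC = [2,3,5,6,7]

[0] flags=1010 → (cmp)
[1] flags=1010 PL?F → skip
[2] flags=1010 CS?T → r4=0xf7
[3] flags=1010 CS?T → r1=0xd3
[4] flags=0011 → (cmp)
[5] flags=0011 LT?T → r3=0x13
[6] flags=0011 NE?T → r1=0x50
[7] flags=0011 LE?T → r1=0x35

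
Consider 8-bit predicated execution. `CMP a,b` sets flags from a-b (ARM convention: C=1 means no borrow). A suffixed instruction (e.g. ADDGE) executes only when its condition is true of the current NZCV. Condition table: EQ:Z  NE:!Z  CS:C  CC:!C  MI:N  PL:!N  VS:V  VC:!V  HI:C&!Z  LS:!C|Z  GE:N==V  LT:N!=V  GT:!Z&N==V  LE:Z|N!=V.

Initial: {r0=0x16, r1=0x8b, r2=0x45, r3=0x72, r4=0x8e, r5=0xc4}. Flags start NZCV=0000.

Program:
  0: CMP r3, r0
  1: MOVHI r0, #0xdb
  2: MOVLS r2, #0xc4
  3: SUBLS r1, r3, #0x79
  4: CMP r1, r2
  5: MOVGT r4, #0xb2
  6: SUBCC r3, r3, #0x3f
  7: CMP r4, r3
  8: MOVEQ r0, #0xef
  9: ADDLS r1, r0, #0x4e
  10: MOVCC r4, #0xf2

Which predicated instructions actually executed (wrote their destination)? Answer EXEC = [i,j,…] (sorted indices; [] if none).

[0] flags=0010 → (cmp)
[1] flags=0010 HI?T → r0=0xdb
[2] flags=0010 LS?F → skip
[3] flags=0010 LS?F → skip
[4] flags=0011 → (cmp)
[5] flags=0011 GT?F → skip
[6] flags=0011 CC?F → skip
[7] flags=0011 → (cmp)
[8] flags=0011 EQ?F → skip
[9] flags=0011 LS?F → skip
[10] flags=0011 CC?F → skip

EXEC = [1]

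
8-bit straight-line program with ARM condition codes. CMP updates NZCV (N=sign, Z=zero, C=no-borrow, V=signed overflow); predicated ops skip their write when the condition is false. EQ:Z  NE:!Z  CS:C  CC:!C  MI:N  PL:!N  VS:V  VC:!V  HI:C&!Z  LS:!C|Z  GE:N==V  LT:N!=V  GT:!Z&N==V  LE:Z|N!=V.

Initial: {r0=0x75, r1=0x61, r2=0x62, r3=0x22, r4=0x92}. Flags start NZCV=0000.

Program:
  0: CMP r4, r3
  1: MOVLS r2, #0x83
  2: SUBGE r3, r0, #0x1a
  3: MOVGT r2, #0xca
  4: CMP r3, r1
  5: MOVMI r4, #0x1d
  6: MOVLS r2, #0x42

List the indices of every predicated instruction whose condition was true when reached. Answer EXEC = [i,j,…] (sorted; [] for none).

EXEC = [5,6]

[0] flags=0011 → (cmp)
[1] flags=0011 LS?F → skip
[2] flags=0011 GE?F → skip
[3] flags=0011 GT?F → skip
[4] flags=1000 → (cmp)
[5] flags=1000 MI?T → r4=0x1d
[6] flags=1000 LS?T → r2=0x42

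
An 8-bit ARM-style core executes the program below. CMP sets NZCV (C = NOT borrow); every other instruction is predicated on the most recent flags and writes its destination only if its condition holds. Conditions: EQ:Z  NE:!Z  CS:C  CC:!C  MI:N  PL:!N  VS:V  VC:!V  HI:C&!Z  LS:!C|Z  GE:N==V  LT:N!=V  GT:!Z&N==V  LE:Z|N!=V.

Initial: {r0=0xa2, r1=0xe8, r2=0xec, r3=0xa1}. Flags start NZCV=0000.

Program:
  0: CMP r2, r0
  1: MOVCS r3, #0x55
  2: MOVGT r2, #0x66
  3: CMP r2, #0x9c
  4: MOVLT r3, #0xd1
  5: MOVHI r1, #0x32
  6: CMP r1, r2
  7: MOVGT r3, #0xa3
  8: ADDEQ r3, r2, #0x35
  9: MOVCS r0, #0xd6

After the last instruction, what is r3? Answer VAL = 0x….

VAL = 0x55

[0] flags=0010 → (cmp)
[1] flags=0010 CS?T → r3=0x55
[2] flags=0010 GT?T → r2=0x66
[3] flags=1001 → (cmp)
[4] flags=1001 LT?F → skip
[5] flags=1001 HI?F → skip
[6] flags=1010 → (cmp)
[7] flags=1010 GT?F → skip
[8] flags=1010 EQ?F → skip
[9] flags=1010 CS?T → r0=0xd6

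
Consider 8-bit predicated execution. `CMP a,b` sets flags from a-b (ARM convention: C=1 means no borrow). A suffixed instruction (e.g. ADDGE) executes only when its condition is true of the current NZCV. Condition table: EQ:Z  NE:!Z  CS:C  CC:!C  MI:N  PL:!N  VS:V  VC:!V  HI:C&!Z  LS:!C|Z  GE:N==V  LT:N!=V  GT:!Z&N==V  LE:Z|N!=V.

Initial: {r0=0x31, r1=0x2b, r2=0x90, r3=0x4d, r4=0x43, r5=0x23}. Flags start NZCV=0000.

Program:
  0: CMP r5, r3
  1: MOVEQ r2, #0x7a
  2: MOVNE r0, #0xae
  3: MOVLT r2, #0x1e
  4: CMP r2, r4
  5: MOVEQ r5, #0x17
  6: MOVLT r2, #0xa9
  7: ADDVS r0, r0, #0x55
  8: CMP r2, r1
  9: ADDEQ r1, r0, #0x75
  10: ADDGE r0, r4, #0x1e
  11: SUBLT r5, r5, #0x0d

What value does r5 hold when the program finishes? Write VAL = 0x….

0: ✓ CMP  NZCV=1000
1: · MOVEQ
2: ✓ MOVNE  r0←0xae
3: ✓ MOVLT  r2←0x1e
4: ✓ CMP  NZCV=1000
5: · MOVEQ
6: ✓ MOVLT  r2←0xa9
7: · ADDVS
8: ✓ CMP  NZCV=0011
9: · ADDEQ
10: · ADDGE
11: ✓ SUBLT  r5←0x16

VAL = 0x16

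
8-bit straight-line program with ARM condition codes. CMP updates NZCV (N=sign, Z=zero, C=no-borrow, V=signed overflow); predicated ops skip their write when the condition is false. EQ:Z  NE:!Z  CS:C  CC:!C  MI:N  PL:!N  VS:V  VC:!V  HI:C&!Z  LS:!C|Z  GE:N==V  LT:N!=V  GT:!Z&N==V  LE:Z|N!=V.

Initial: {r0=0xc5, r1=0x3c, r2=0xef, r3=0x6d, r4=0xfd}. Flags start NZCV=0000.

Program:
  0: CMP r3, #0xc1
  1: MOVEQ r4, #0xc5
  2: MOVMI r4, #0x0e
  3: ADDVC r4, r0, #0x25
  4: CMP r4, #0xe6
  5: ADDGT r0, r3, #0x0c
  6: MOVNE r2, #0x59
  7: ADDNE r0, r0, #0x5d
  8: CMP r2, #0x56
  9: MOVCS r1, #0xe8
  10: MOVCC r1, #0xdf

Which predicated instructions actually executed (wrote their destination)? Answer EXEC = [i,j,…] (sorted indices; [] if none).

[0] flags=1001 → (cmp)
[1] flags=1001 EQ?F → skip
[2] flags=1001 MI?T → r4=0x0e
[3] flags=1001 VC?F → skip
[4] flags=0000 → (cmp)
[5] flags=0000 GT?T → r0=0x79
[6] flags=0000 NE?T → r2=0x59
[7] flags=0000 NE?T → r0=0xd6
[8] flags=0010 → (cmp)
[9] flags=0010 CS?T → r1=0xe8
[10] flags=0010 CC?F → skip

EXEC = [2,5,6,7,9]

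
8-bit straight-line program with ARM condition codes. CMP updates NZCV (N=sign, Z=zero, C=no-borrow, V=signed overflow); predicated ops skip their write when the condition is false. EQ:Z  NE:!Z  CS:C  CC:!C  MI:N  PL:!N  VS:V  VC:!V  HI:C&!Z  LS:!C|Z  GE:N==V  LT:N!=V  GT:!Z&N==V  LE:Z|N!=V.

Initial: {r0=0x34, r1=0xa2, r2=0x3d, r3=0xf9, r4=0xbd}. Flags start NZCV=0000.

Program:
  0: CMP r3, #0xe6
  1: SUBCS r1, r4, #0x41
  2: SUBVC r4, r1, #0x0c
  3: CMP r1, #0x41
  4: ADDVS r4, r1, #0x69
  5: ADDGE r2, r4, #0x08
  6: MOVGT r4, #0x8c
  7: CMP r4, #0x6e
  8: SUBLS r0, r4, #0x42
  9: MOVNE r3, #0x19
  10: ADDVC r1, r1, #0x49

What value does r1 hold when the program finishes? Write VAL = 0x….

0: ✓ CMP  NZCV=0010
1: ✓ SUBCS  r1←0x7c
2: ✓ SUBVC  r4←0x70
3: ✓ CMP  NZCV=0010
4: · ADDVS
5: ✓ ADDGE  r2←0x78
6: ✓ MOVGT  r4←0x8c
7: ✓ CMP  NZCV=0011
8: · SUBLS
9: ✓ MOVNE  r3←0x19
10: · ADDVC

VAL = 0x7c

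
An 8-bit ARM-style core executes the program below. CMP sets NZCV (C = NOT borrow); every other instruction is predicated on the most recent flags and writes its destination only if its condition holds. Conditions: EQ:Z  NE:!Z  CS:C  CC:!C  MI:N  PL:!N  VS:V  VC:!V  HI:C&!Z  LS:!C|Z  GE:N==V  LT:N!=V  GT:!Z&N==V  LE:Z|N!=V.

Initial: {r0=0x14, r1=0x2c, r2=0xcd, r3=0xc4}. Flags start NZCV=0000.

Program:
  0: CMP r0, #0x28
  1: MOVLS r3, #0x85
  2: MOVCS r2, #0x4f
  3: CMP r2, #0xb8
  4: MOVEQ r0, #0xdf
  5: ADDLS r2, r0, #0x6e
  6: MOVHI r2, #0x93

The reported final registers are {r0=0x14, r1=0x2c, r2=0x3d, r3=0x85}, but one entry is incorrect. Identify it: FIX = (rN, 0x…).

FIX = (r2, 0x93)

0: ✓ CMP  NZCV=1000
1: ✓ MOVLS  r3←0x85
2: · MOVCS
3: ✓ CMP  NZCV=0010
4: · MOVEQ
5: · ADDLS
6: ✓ MOVHI  r2←0x93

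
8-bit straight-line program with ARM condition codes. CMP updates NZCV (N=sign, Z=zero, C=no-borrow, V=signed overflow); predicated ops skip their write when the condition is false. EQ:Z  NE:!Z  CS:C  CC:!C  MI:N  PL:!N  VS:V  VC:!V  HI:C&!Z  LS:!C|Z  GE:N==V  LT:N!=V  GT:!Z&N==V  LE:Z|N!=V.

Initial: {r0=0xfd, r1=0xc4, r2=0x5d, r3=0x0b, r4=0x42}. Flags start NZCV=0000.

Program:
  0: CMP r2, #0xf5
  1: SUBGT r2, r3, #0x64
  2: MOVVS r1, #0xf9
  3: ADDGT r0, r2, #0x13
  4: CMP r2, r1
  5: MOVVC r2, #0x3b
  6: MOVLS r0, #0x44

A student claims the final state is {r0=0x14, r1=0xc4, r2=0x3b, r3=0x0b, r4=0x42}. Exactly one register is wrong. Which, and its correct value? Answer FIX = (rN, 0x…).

[0] flags=0000 → (cmp)
[1] flags=0000 GT?T → r2=0xa7
[2] flags=0000 VS?F → skip
[3] flags=0000 GT?T → r0=0xba
[4] flags=1000 → (cmp)
[5] flags=1000 VC?T → r2=0x3b
[6] flags=1000 LS?T → r0=0x44

FIX = (r0, 0x44)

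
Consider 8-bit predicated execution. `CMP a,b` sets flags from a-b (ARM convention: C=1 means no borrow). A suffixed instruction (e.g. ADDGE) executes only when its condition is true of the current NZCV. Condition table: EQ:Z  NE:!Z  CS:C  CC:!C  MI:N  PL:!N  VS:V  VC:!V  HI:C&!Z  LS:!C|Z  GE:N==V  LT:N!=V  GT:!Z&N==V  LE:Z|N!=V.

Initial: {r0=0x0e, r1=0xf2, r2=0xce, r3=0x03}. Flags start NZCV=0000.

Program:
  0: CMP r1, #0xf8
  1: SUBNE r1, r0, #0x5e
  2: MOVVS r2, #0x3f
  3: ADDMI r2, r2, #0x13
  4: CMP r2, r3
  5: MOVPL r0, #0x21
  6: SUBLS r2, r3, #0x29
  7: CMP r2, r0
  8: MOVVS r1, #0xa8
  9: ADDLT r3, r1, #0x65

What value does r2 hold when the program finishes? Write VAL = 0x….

VAL = 0xe1

[0] flags=1000 → (cmp)
[1] flags=1000 NE?T → r1=0xb0
[2] flags=1000 VS?F → skip
[3] flags=1000 MI?T → r2=0xe1
[4] flags=1010 → (cmp)
[5] flags=1010 PL?F → skip
[6] flags=1010 LS?F → skip
[7] flags=1010 → (cmp)
[8] flags=1010 VS?F → skip
[9] flags=1010 LT?T → r3=0x15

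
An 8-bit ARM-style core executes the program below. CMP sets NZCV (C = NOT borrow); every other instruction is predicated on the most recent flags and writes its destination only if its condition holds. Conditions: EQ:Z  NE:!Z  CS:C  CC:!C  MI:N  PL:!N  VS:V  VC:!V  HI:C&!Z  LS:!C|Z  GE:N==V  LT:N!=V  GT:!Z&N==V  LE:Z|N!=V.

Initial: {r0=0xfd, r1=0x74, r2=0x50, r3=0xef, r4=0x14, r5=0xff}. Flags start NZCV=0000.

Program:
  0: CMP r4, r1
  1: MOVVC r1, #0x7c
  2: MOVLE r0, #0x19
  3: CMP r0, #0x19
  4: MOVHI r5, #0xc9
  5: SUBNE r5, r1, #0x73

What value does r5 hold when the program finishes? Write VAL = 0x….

[0] flags=1000 → (cmp)
[1] flags=1000 VC?T → r1=0x7c
[2] flags=1000 LE?T → r0=0x19
[3] flags=0110 → (cmp)
[4] flags=0110 HI?F → skip
[5] flags=0110 NE?F → skip

VAL = 0xff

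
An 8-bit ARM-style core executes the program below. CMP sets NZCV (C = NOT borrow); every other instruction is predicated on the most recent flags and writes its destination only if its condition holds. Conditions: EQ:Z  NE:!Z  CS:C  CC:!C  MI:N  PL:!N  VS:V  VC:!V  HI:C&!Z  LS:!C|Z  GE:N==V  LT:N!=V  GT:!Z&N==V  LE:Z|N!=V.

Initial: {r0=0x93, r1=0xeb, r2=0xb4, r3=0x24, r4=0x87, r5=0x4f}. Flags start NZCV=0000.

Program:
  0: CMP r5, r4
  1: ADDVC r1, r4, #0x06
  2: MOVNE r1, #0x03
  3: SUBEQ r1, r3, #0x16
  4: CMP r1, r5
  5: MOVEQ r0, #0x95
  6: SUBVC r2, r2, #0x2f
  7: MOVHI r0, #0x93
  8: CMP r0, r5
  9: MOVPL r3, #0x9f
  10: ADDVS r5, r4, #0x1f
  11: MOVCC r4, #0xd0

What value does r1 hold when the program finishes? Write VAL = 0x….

[0] flags=1001 → (cmp)
[1] flags=1001 VC?F → skip
[2] flags=1001 NE?T → r1=0x03
[3] flags=1001 EQ?F → skip
[4] flags=1000 → (cmp)
[5] flags=1000 EQ?F → skip
[6] flags=1000 VC?T → r2=0x85
[7] flags=1000 HI?F → skip
[8] flags=0011 → (cmp)
[9] flags=0011 PL?T → r3=0x9f
[10] flags=0011 VS?T → r5=0xa6
[11] flags=0011 CC?F → skip

VAL = 0x03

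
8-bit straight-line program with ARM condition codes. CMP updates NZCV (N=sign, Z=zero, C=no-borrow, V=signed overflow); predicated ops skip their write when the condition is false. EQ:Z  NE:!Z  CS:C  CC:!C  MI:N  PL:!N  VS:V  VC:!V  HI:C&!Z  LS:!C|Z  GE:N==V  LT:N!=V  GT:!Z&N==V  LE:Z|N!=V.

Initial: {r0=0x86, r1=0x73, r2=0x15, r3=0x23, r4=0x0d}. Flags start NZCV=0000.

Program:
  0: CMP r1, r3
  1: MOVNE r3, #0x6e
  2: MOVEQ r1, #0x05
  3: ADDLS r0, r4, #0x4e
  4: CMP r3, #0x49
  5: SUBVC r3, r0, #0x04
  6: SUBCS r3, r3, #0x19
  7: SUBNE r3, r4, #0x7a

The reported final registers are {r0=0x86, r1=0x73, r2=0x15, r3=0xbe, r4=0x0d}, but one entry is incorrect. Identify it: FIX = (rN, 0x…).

0: ✓ CMP  NZCV=0010
1: ✓ MOVNE  r3←0x6e
2: · MOVEQ
3: · ADDLS
4: ✓ CMP  NZCV=0010
5: ✓ SUBVC  r3←0x82
6: ✓ SUBCS  r3←0x69
7: ✓ SUBNE  r3←0x93

FIX = (r3, 0x93)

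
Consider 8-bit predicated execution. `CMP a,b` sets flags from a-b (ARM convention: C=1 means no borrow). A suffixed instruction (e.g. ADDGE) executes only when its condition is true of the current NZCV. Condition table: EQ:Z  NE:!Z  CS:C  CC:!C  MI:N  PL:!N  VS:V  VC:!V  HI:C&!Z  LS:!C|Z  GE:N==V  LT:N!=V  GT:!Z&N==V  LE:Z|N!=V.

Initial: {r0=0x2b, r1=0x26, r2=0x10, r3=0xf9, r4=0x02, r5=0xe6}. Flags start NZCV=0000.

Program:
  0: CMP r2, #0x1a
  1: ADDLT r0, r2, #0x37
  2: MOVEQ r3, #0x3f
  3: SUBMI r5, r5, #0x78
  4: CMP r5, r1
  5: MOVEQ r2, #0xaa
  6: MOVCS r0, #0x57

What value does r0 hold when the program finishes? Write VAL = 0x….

VAL = 0x57

0: ✓ CMP  NZCV=1000
1: ✓ ADDLT  r0←0x47
2: · MOVEQ
3: ✓ SUBMI  r5←0x6e
4: ✓ CMP  NZCV=0010
5: · MOVEQ
6: ✓ MOVCS  r0←0x57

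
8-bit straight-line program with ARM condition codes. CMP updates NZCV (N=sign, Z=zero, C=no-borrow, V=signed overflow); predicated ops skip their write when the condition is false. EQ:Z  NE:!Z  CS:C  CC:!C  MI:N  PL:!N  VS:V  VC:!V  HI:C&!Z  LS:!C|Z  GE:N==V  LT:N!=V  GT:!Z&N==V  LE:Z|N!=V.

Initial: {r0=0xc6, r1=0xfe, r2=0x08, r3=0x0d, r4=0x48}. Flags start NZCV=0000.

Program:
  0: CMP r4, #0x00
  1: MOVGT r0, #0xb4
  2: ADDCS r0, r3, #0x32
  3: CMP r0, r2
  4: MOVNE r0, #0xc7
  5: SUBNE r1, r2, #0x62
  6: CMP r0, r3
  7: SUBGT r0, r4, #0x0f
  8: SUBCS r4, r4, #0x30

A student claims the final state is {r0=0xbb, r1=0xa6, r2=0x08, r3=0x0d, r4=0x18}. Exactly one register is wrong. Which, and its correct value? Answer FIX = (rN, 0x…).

FIX = (r0, 0xc7)

[0] flags=0010 → (cmp)
[1] flags=0010 GT?T → r0=0xb4
[2] flags=0010 CS?T → r0=0x3f
[3] flags=0010 → (cmp)
[4] flags=0010 NE?T → r0=0xc7
[5] flags=0010 NE?T → r1=0xa6
[6] flags=1010 → (cmp)
[7] flags=1010 GT?F → skip
[8] flags=1010 CS?T → r4=0x18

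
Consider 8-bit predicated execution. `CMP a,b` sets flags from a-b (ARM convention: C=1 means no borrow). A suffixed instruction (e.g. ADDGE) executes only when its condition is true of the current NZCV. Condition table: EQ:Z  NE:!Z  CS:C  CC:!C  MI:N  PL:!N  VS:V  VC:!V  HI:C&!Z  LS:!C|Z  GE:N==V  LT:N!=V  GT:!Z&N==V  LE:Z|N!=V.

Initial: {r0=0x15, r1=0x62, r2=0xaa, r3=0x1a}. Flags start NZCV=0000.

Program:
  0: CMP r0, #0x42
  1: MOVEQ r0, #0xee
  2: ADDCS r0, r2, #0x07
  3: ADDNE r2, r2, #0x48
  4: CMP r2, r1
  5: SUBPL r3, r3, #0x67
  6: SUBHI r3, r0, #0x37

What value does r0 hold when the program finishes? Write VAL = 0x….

VAL = 0x15

[0] flags=1000 → (cmp)
[1] flags=1000 EQ?F → skip
[2] flags=1000 CS?F → skip
[3] flags=1000 NE?T → r2=0xf2
[4] flags=1010 → (cmp)
[5] flags=1010 PL?F → skip
[6] flags=1010 HI?T → r3=0xde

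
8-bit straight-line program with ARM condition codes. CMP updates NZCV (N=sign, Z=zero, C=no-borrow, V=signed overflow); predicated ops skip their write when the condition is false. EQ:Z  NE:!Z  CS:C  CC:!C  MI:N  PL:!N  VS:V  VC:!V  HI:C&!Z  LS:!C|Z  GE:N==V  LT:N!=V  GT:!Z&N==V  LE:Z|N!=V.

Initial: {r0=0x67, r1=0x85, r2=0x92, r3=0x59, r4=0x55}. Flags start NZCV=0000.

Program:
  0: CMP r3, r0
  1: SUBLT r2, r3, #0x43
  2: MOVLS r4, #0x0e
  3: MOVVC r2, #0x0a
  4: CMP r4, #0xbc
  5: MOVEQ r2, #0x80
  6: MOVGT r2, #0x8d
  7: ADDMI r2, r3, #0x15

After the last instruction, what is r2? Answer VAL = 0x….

[0] flags=1000 → (cmp)
[1] flags=1000 LT?T → r2=0x16
[2] flags=1000 LS?T → r4=0x0e
[3] flags=1000 VC?T → r2=0x0a
[4] flags=0000 → (cmp)
[5] flags=0000 EQ?F → skip
[6] flags=0000 GT?T → r2=0x8d
[7] flags=0000 MI?F → skip

VAL = 0x8d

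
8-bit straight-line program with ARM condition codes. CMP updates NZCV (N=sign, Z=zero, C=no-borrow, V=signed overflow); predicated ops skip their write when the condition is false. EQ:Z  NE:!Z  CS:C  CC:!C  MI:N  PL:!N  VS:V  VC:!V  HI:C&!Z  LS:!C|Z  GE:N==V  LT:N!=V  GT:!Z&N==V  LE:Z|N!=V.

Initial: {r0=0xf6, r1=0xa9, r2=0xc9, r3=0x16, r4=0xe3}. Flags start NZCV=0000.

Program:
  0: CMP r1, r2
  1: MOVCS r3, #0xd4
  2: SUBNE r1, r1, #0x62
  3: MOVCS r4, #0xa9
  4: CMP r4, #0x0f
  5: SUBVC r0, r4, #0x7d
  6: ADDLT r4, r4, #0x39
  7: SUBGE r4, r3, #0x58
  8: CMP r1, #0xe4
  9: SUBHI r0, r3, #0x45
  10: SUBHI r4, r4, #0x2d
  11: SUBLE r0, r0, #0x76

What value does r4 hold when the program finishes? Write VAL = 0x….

VAL = 0x1c

0: ✓ CMP  NZCV=1000
1: · MOVCS
2: ✓ SUBNE  r1←0x47
3: · MOVCS
4: ✓ CMP  NZCV=1010
5: ✓ SUBVC  r0←0x66
6: ✓ ADDLT  r4←0x1c
7: · SUBGE
8: ✓ CMP  NZCV=0000
9: · SUBHI
10: · SUBHI
11: · SUBLE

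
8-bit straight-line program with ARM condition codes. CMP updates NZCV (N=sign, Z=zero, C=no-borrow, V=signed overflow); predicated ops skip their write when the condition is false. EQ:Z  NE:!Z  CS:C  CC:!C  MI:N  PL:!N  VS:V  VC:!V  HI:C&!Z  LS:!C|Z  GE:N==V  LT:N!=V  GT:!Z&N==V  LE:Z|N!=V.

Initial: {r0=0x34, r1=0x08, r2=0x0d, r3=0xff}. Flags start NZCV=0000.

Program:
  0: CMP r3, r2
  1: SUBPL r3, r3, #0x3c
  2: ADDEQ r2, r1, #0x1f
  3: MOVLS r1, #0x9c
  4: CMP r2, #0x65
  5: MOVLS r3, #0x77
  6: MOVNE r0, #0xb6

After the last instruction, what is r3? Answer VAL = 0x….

0: ✓ CMP  NZCV=1010
1: · SUBPL
2: · ADDEQ
3: · MOVLS
4: ✓ CMP  NZCV=1000
5: ✓ MOVLS  r3←0x77
6: ✓ MOVNE  r0←0xb6

VAL = 0x77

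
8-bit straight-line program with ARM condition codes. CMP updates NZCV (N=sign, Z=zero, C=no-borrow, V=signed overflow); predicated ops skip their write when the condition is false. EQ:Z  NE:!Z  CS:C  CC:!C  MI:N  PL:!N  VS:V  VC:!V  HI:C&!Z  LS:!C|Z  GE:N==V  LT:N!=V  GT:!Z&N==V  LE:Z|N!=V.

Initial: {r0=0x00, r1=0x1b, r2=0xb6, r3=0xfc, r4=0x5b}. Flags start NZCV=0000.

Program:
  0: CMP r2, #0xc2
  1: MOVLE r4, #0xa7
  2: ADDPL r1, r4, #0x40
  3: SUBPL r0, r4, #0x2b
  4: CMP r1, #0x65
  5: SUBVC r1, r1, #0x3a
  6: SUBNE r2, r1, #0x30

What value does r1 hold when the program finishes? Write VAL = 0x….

[0] flags=1000 → (cmp)
[1] flags=1000 LE?T → r4=0xa7
[2] flags=1000 PL?F → skip
[3] flags=1000 PL?F → skip
[4] flags=1000 → (cmp)
[5] flags=1000 VC?T → r1=0xe1
[6] flags=1000 NE?T → r2=0xb1

VAL = 0xe1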